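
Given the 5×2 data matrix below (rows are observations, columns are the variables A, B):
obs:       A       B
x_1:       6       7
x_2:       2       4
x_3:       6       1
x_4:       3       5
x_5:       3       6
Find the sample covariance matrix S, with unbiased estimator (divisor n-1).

Step 1 — column means:
  mean(A) = (6 + 2 + 6 + 3 + 3) / 5 = 20/5 = 4
  mean(B) = (7 + 4 + 1 + 5 + 6) / 5 = 23/5 = 4.6

Step 2 — sample covariance S[i,j] = (1/(n-1)) · Σ_k (x_{k,i} - mean_i) · (x_{k,j} - mean_j), with n-1 = 4.
  S[A,A] = ((2)·(2) + (-2)·(-2) + (2)·(2) + (-1)·(-1) + (-1)·(-1)) / 4 = 14/4 = 3.5
  S[A,B] = ((2)·(2.4) + (-2)·(-0.6) + (2)·(-3.6) + (-1)·(0.4) + (-1)·(1.4)) / 4 = -3/4 = -0.75
  S[B,B] = ((2.4)·(2.4) + (-0.6)·(-0.6) + (-3.6)·(-3.6) + (0.4)·(0.4) + (1.4)·(1.4)) / 4 = 21.2/4 = 5.3

S is symmetric (S[j,i] = S[i,j]). Assembling:

S = [[3.5, -0.75],
 [-0.75, 5.3]]


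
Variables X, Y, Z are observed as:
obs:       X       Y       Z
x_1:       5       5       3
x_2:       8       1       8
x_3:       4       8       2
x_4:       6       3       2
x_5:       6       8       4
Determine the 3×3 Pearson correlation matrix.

Step 1 — column means:
  mean(X) = (5 + 8 + 4 + 6 + 6) / 5 = 29/5 = 5.8
  mean(Y) = (5 + 1 + 8 + 3 + 8) / 5 = 25/5 = 5
  mean(Z) = (3 + 8 + 2 + 2 + 4) / 5 = 19/5 = 3.8

Step 2 — sample variances and covariances s[i,j] = (1/(n-1)) · Σ_k (x_{k,i} - mean_i) · (x_{k,j} - mean_j), with n-1 = 4:
  s[X,X] = ((-0.8)·(-0.8) + (2.2)·(2.2) + (-1.8)·(-1.8) + (0.2)·(0.2) + (0.2)·(0.2)) / 4 = 8.8/4 = 2.2
  s[X,Y] = ((-0.8)·(0) + (2.2)·(-4) + (-1.8)·(3) + (0.2)·(-2) + (0.2)·(3)) / 4 = -14/4 = -3.5
  s[X,Z] = ((-0.8)·(-0.8) + (2.2)·(4.2) + (-1.8)·(-1.8) + (0.2)·(-1.8) + (0.2)·(0.2)) / 4 = 12.8/4 = 3.2
  s[Y,Y] = ((0)·(0) + (-4)·(-4) + (3)·(3) + (-2)·(-2) + (3)·(3)) / 4 = 38/4 = 9.5
  s[Y,Z] = ((0)·(-0.8) + (-4)·(4.2) + (3)·(-1.8) + (-2)·(-1.8) + (3)·(0.2)) / 4 = -18/4 = -4.5
  s[Z,Z] = ((-0.8)·(-0.8) + (4.2)·(4.2) + (-1.8)·(-1.8) + (-1.8)·(-1.8) + (0.2)·(0.2)) / 4 = 24.8/4 = 6.2
  Sample standard deviations s_i = √(s[i,i]):
  s(X) = √(2.2) = 1.4832
  s(Y) = √(9.5) = 3.0822
  s(Z) = √(6.2) = 2.49

Step 3 — r_{ij} = s_{ij} / (s_i · s_j):
  r[X,X] = 1 (diagonal).
  r[X,Y] = -3.5 / (1.4832 · 3.0822) = -3.5 / 4.5717 = -0.7656
  r[X,Z] = 3.2 / (1.4832 · 2.49) = 3.2 / 3.6932 = 0.8664
  r[Y,Y] = 1 (diagonal).
  r[Y,Z] = -4.5 / (3.0822 · 2.49) = -4.5 / 7.6746 = -0.5863
  r[Z,Z] = 1 (diagonal).

R is symmetric with unit diagonal. Assembling:

R = [[1, -0.7656, 0.8664],
 [-0.7656, 1, -0.5863],
 [0.8664, -0.5863, 1]]


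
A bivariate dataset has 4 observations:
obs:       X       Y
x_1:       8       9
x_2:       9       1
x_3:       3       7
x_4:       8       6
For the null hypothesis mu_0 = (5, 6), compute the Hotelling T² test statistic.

Step 1 — sample mean vector:
  mean(X) = (8 + 9 + 3 + 8) / 4 = 28/4 = 7
  mean(Y) = (9 + 1 + 7 + 6) / 4 = 23/4 = 5.75
  x̄ = (7, 5.75),  deviation x̄ - mu_0 = (7, 5.75) - (5, 6) = (2, -0.25).

Step 2 — sample covariance matrix, S[i,j] = (1/(n-1)) · Σ_k (x_{k,i} - mean_i) · (x_{k,j} - mean_j), divisor n-1 = 3:
  S[X,X] = ((1)·(1) + (2)·(2) + (-4)·(-4) + (1)·(1)) / 3 = 22/3 = 7.3333
  S[X,Y] = ((1)·(3.25) + (2)·(-4.75) + (-4)·(1.25) + (1)·(0.25)) / 3 = -11/3 = -3.6667
  S[Y,Y] = ((3.25)·(3.25) + (-4.75)·(-4.75) + (1.25)·(1.25) + (0.25)·(0.25)) / 3 = 34.75/3 = 11.5833
  S = [[7.3333, -3.6667],
 [-3.6667, 11.5833]].

Step 3 — invert S. det(S) = 7.3333·11.5833 - (-3.6667)² = 71.5.
  S^{-1} = (1/det) · [[d, -b], [-b, a]] = [[0.162, 0.0513],
 [0.0513, 0.1026]].

Step 4 — quadratic form (x̄ - mu_0)^T · S^{-1} · (x̄ - mu_0):
  S^{-1} · (x̄ - mu_0) = (0.3112, 0.0769),
  (x̄ - mu_0)^T · [...] = (2)·(0.3112) + (-0.25)·(0.0769) = 0.6031.

Step 5 — scale by n: T² = 4 · 0.6031 = 2.4126.

T² ≈ 2.4126


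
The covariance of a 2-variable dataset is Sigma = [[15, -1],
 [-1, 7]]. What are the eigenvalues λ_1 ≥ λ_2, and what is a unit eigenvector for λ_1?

Step 1 — characteristic polynomial of 2×2 Sigma:
  det(Sigma - λI) = λ² - trace · λ + det = 0.
  trace = 15 + 7 = 22, det = 15·7 - (-1)² = 104.
Step 2 — discriminant:
  Δ = trace² - 4·det = 484 - 416 = 68.
Step 3 — eigenvalues:
  λ = (trace ± √Δ)/2 = (22 ± 8.2462)/2,
  λ_1 = 15.1231,  λ_2 = 6.8769.

Step 4 — unit eigenvector for λ_1: solve (Sigma - λ_1 I)v = 0. First row:
  (15 - 15.1231)·v_x + (-1)·v_y = 0, i.e. (-0.1231)·v_x + (-1)·v_y = 0,
  so v ∝ (b, λ_1 - a) = (-1, 0.1231); multiply by -1 so the first entry is positive: u = (1, -0.1231).
  ||u|| = √((1)² + (-0.1231)²) = √(1.0152) ≈ 1.0075,
  v_1 = u/||u|| ≈ (0.9925, -0.1222) (||v_1|| = 1).

λ_1 = 15.1231,  λ_2 = 6.8769;  v_1 ≈ (0.9925, -0.1222)


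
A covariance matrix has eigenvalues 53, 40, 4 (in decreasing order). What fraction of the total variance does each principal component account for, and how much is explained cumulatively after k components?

Step 1 — total variance = trace(Sigma) = Σ λ_i = 53 + 40 + 4 = 97.

Step 2 — fraction explained by component i = λ_i / Σ λ:
  PC1: 53/97 = 0.5464
  PC2: 40/97 = 0.4124
  PC3: 4/97 = 0.0412

Step 3 — cumulative fraction after k components = (λ_1 + ... + λ_k) / Σ λ:
  k = 1: 53/97 = 0.5464
  k = 2: (53 + 40)/97 = 93/97 = 0.9588
  k = 3: (53 + 40 + 4)/97 = 97/97 = 1

Summary (fraction, with percent):

explained: PC1 0.5464 (54.64%), PC2 0.4124 (41.24%), PC3 0.0412 (4.12%);  cumulative: 0.5464, 0.9588, 1


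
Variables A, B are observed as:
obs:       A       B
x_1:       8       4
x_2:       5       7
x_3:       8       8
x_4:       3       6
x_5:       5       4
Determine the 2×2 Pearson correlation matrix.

Step 1 — column means:
  mean(A) = (8 + 5 + 8 + 3 + 5) / 5 = 29/5 = 5.8
  mean(B) = (4 + 7 + 8 + 6 + 4) / 5 = 29/5 = 5.8

Step 2 — sample variances and covariances s[i,j] = (1/(n-1)) · Σ_k (x_{k,i} - mean_i) · (x_{k,j} - mean_j), with n-1 = 4:
  s[A,A] = ((2.2)·(2.2) + (-0.8)·(-0.8) + (2.2)·(2.2) + (-2.8)·(-2.8) + (-0.8)·(-0.8)) / 4 = 18.8/4 = 4.7
  s[A,B] = ((2.2)·(-1.8) + (-0.8)·(1.2) + (2.2)·(2.2) + (-2.8)·(0.2) + (-0.8)·(-1.8)) / 4 = 0.8/4 = 0.2
  s[B,B] = ((-1.8)·(-1.8) + (1.2)·(1.2) + (2.2)·(2.2) + (0.2)·(0.2) + (-1.8)·(-1.8)) / 4 = 12.8/4 = 3.2
  Sample standard deviations s_i = √(s[i,i]):
  s(A) = √(4.7) = 2.1679
  s(B) = √(3.2) = 1.7889

Step 3 — r_{ij} = s_{ij} / (s_i · s_j):
  r[A,A] = 1 (diagonal).
  r[A,B] = 0.2 / (2.1679 · 1.7889) = 0.2 / 3.8781 = 0.0516
  r[B,B] = 1 (diagonal).

R is symmetric with unit diagonal. Assembling:

R = [[1, 0.0516],
 [0.0516, 1]]


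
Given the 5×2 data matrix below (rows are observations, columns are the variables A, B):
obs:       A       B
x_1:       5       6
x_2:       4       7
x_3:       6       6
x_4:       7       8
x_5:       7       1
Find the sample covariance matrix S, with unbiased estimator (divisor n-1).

Step 1 — column means:
  mean(A) = (5 + 4 + 6 + 7 + 7) / 5 = 29/5 = 5.8
  mean(B) = (6 + 7 + 6 + 8 + 1) / 5 = 28/5 = 5.6

Step 2 — sample covariance S[i,j] = (1/(n-1)) · Σ_k (x_{k,i} - mean_i) · (x_{k,j} - mean_j), with n-1 = 4.
  S[A,A] = ((-0.8)·(-0.8) + (-1.8)·(-1.8) + (0.2)·(0.2) + (1.2)·(1.2) + (1.2)·(1.2)) / 4 = 6.8/4 = 1.7
  S[A,B] = ((-0.8)·(0.4) + (-1.8)·(1.4) + (0.2)·(0.4) + (1.2)·(2.4) + (1.2)·(-4.6)) / 4 = -5.4/4 = -1.35
  S[B,B] = ((0.4)·(0.4) + (1.4)·(1.4) + (0.4)·(0.4) + (2.4)·(2.4) + (-4.6)·(-4.6)) / 4 = 29.2/4 = 7.3

S is symmetric (S[j,i] = S[i,j]). Assembling:

S = [[1.7, -1.35],
 [-1.35, 7.3]]


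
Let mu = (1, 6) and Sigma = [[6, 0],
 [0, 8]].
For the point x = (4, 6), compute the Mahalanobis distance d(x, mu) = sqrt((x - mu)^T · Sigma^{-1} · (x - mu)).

Step 1 — centre the observation: (x - mu) = (3, 0).

Step 2 — invert Sigma. det(Sigma) = 6·8 - (0)² = 48.
  Sigma^{-1} = (1/det) · [[d, -b], [-b, a]] = [[0.1667, 0],
 [0, 0.125]].

Step 3 — form the quadratic (x - mu)^T · Sigma^{-1} · (x - mu):
  Sigma^{-1} · (x - mu) = (0.5, 0).
  (x - mu)^T · [Sigma^{-1} · (x - mu)] = (3)·(0.5) + (0)·(0) = 1.5.

Step 4 — take square root: d = √(1.5) ≈ 1.2247.

d(x, mu) = √(1.5) ≈ 1.2247


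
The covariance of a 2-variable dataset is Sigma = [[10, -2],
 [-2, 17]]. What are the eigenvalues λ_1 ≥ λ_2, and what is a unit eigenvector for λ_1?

Step 1 — characteristic polynomial of 2×2 Sigma:
  det(Sigma - λI) = λ² - trace · λ + det = 0.
  trace = 10 + 17 = 27, det = 10·17 - (-2)² = 166.
Step 2 — discriminant:
  Δ = trace² - 4·det = 729 - 664 = 65.
Step 3 — eigenvalues:
  λ = (trace ± √Δ)/2 = (27 ± 8.0623)/2,
  λ_1 = 17.5311,  λ_2 = 9.4689.

Step 4 — unit eigenvector for λ_1: solve (Sigma - λ_1 I)v = 0. First row:
  (10 - 17.5311)·v_x + (-2)·v_y = 0, i.e. (-7.5311)·v_x + (-2)·v_y = 0,
  so v ∝ (b, λ_1 - a) = (-2, 7.5311); multiply by -1 so the first entry is positive: u = (2, -7.5311).
  ||u|| = √((2)² + (-7.5311)²) = √(60.7179) ≈ 7.7922,
  v_1 = u/||u|| ≈ (0.2567, -0.9665) (||v_1|| = 1).

λ_1 = 17.5311,  λ_2 = 9.4689;  v_1 ≈ (0.2567, -0.9665)


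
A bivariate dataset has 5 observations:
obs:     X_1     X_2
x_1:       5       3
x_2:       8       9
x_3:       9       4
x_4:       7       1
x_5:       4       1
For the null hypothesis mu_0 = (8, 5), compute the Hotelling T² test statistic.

Step 1 — sample mean vector:
  mean(X_1) = (5 + 8 + 9 + 7 + 4) / 5 = 33/5 = 6.6
  mean(X_2) = (3 + 9 + 4 + 1 + 1) / 5 = 18/5 = 3.6
  x̄ = (6.6, 3.6),  deviation x̄ - mu_0 = (6.6, 3.6) - (8, 5) = (-1.4, -1.4).

Step 2 — sample covariance matrix, S[i,j] = (1/(n-1)) · Σ_k (x_{k,i} - mean_i) · (x_{k,j} - mean_j), divisor n-1 = 4:
  S[X_1,X_1] = ((-1.6)·(-1.6) + (1.4)·(1.4) + (2.4)·(2.4) + (0.4)·(0.4) + (-2.6)·(-2.6)) / 4 = 17.2/4 = 4.3
  S[X_1,X_2] = ((-1.6)·(-0.6) + (1.4)·(5.4) + (2.4)·(0.4) + (0.4)·(-2.6) + (-2.6)·(-2.6)) / 4 = 15.2/4 = 3.8
  S[X_2,X_2] = ((-0.6)·(-0.6) + (5.4)·(5.4) + (0.4)·(0.4) + (-2.6)·(-2.6) + (-2.6)·(-2.6)) / 4 = 43.2/4 = 10.8
  S = [[4.3, 3.8],
 [3.8, 10.8]].

Step 3 — invert S. det(S) = 4.3·10.8 - (3.8)² = 32.
  S^{-1} = (1/det) · [[d, -b], [-b, a]] = [[0.3375, -0.1188],
 [-0.1188, 0.1344]].

Step 4 — quadratic form (x̄ - mu_0)^T · S^{-1} · (x̄ - mu_0):
  S^{-1} · (x̄ - mu_0) = (-0.3063, -0.0219),
  (x̄ - mu_0)^T · [...] = (-1.4)·(-0.3063) + (-1.4)·(-0.0219) = 0.4594.

Step 5 — scale by n: T² = 5 · 0.4594 = 2.2969.

T² ≈ 2.2969


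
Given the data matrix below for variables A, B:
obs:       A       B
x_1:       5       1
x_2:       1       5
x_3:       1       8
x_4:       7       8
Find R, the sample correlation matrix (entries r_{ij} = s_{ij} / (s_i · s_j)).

Step 1 — column means:
  mean(A) = (5 + 1 + 1 + 7) / 4 = 14/4 = 3.5
  mean(B) = (1 + 5 + 8 + 8) / 4 = 22/4 = 5.5

Step 2 — sample variances and covariances s[i,j] = (1/(n-1)) · Σ_k (x_{k,i} - mean_i) · (x_{k,j} - mean_j), with n-1 = 3:
  s[A,A] = ((1.5)·(1.5) + (-2.5)·(-2.5) + (-2.5)·(-2.5) + (3.5)·(3.5)) / 3 = 27/3 = 9
  s[A,B] = ((1.5)·(-4.5) + (-2.5)·(-0.5) + (-2.5)·(2.5) + (3.5)·(2.5)) / 3 = -3/3 = -1
  s[B,B] = ((-4.5)·(-4.5) + (-0.5)·(-0.5) + (2.5)·(2.5) + (2.5)·(2.5)) / 3 = 33/3 = 11
  Sample standard deviations s_i = √(s[i,i]):
  s(A) = √(9) = 3
  s(B) = √(11) = 3.3166

Step 3 — r_{ij} = s_{ij} / (s_i · s_j):
  r[A,A] = 1 (diagonal).
  r[A,B] = -1 / (3 · 3.3166) = -1 / 9.9499 = -0.1005
  r[B,B] = 1 (diagonal).

R is symmetric with unit diagonal. Assembling:

R = [[1, -0.1005],
 [-0.1005, 1]]


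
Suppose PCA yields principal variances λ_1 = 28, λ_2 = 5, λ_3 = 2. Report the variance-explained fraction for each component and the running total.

Step 1 — total variance = trace(Sigma) = Σ λ_i = 28 + 5 + 2 = 35.

Step 2 — fraction explained by component i = λ_i / Σ λ:
  PC1: 28/35 = 0.8
  PC2: 5/35 = 0.1429
  PC3: 2/35 = 0.0571

Step 3 — cumulative fraction after k components = (λ_1 + ... + λ_k) / Σ λ:
  k = 1: 28/35 = 0.8
  k = 2: (28 + 5)/35 = 33/35 = 0.9429
  k = 3: (28 + 5 + 2)/35 = 35/35 = 1

Summary (fraction, with percent):

explained: PC1 0.8 (80%), PC2 0.1429 (14.29%), PC3 0.0571 (5.71%);  cumulative: 0.8, 0.9429, 1


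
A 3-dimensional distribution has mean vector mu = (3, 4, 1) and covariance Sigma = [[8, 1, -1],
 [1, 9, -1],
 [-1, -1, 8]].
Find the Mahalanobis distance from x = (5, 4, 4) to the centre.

Step 1 — centre the observation: (x - mu) = (2, 0, 3).

Step 2 — invert Sigma (cofactor / det for 3×3, or solve directly):
  Sigma^{-1} = [[0.1284, -0.0127, 0.0145],
 [-0.0127, 0.1139, 0.0127],
 [0.0145, 0.0127, 0.1284]].

Step 3 — form the quadratic (x - mu)^T · Sigma^{-1} · (x - mu):
  Sigma^{-1} · (x - mu) = (0.3002, 0.0127, 0.4141).
  (x - mu)^T · [Sigma^{-1} · (x - mu)] = (2)·(0.3002) + (0)·(0.0127) + (3)·(0.4141) = 1.8427.

Step 4 — take square root: d = √(1.8427) ≈ 1.3575.

d(x, mu) = √(1.8427) ≈ 1.3575


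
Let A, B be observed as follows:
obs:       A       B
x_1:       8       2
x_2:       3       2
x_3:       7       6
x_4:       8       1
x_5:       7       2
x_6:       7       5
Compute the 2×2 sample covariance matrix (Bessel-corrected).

Step 1 — column means:
  mean(A) = (8 + 3 + 7 + 8 + 7 + 7) / 6 = 40/6 = 6.6667
  mean(B) = (2 + 2 + 6 + 1 + 2 + 5) / 6 = 18/6 = 3

Step 2 — sample covariance S[i,j] = (1/(n-1)) · Σ_k (x_{k,i} - mean_i) · (x_{k,j} - mean_j), with n-1 = 5.
  S[A,A] = ((1.3333)·(1.3333) + (-3.6667)·(-3.6667) + (0.3333)·(0.3333) + (1.3333)·(1.3333) + (0.3333)·(0.3333) + (0.3333)·(0.3333)) / 5 = 17.3333/5 = 3.4667
  S[A,B] = ((1.3333)·(-1) + (-3.6667)·(-1) + (0.3333)·(3) + (1.3333)·(-2) + (0.3333)·(-1) + (0.3333)·(2)) / 5 = 1/5 = 0.2
  S[B,B] = ((-1)·(-1) + (-1)·(-1) + (3)·(3) + (-2)·(-2) + (-1)·(-1) + (2)·(2)) / 5 = 20/5 = 4

S is symmetric (S[j,i] = S[i,j]). Assembling:

S = [[3.4667, 0.2],
 [0.2, 4]]


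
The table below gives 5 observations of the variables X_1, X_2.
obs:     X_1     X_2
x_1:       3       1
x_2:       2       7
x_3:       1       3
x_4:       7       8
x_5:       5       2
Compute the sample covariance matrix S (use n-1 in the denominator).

Step 1 — column means:
  mean(X_1) = (3 + 2 + 1 + 7 + 5) / 5 = 18/5 = 3.6
  mean(X_2) = (1 + 7 + 3 + 8 + 2) / 5 = 21/5 = 4.2

Step 2 — sample covariance S[i,j] = (1/(n-1)) · Σ_k (x_{k,i} - mean_i) · (x_{k,j} - mean_j), with n-1 = 4.
  S[X_1,X_1] = ((-0.6)·(-0.6) + (-1.6)·(-1.6) + (-2.6)·(-2.6) + (3.4)·(3.4) + (1.4)·(1.4)) / 4 = 23.2/4 = 5.8
  S[X_1,X_2] = ((-0.6)·(-3.2) + (-1.6)·(2.8) + (-2.6)·(-1.2) + (3.4)·(3.8) + (1.4)·(-2.2)) / 4 = 10.4/4 = 2.6
  S[X_2,X_2] = ((-3.2)·(-3.2) + (2.8)·(2.8) + (-1.2)·(-1.2) + (3.8)·(3.8) + (-2.2)·(-2.2)) / 4 = 38.8/4 = 9.7

S is symmetric (S[j,i] = S[i,j]). Assembling:

S = [[5.8, 2.6],
 [2.6, 9.7]]


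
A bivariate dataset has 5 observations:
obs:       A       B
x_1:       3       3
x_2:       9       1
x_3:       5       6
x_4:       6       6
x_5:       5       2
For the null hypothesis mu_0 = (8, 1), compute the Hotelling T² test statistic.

Step 1 — sample mean vector:
  mean(A) = (3 + 9 + 5 + 6 + 5) / 5 = 28/5 = 5.6
  mean(B) = (3 + 1 + 6 + 6 + 2) / 5 = 18/5 = 3.6
  x̄ = (5.6, 3.6),  deviation x̄ - mu_0 = (5.6, 3.6) - (8, 1) = (-2.4, 2.6).

Step 2 — sample covariance matrix, S[i,j] = (1/(n-1)) · Σ_k (x_{k,i} - mean_i) · (x_{k,j} - mean_j), divisor n-1 = 4:
  S[A,A] = ((-2.6)·(-2.6) + (3.4)·(3.4) + (-0.6)·(-0.6) + (0.4)·(0.4) + (-0.6)·(-0.6)) / 4 = 19.2/4 = 4.8
  S[A,B] = ((-2.6)·(-0.6) + (3.4)·(-2.6) + (-0.6)·(2.4) + (0.4)·(2.4) + (-0.6)·(-1.6)) / 4 = -6.8/4 = -1.7
  S[B,B] = ((-0.6)·(-0.6) + (-2.6)·(-2.6) + (2.4)·(2.4) + (2.4)·(2.4) + (-1.6)·(-1.6)) / 4 = 21.2/4 = 5.3
  S = [[4.8, -1.7],
 [-1.7, 5.3]].

Step 3 — invert S. det(S) = 4.8·5.3 - (-1.7)² = 22.55.
  S^{-1} = (1/det) · [[d, -b], [-b, a]] = [[0.235, 0.0754],
 [0.0754, 0.2129]].

Step 4 — quadratic form (x̄ - mu_0)^T · S^{-1} · (x̄ - mu_0):
  S^{-1} · (x̄ - mu_0) = (-0.3681, 0.3725),
  (x̄ - mu_0)^T · [...] = (-2.4)·(-0.3681) + (2.6)·(0.3725) = 1.8519.

Step 5 — scale by n: T² = 5 · 1.8519 = 9.2594.

T² ≈ 9.2594


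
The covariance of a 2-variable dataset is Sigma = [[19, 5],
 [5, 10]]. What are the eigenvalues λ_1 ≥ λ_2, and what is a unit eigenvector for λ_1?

Step 1 — characteristic polynomial of 2×2 Sigma:
  det(Sigma - λI) = λ² - trace · λ + det = 0.
  trace = 19 + 10 = 29, det = 19·10 - (5)² = 165.
Step 2 — discriminant:
  Δ = trace² - 4·det = 841 - 660 = 181.
Step 3 — eigenvalues:
  λ = (trace ± √Δ)/2 = (29 ± 13.4536)/2,
  λ_1 = 21.2268,  λ_2 = 7.7732.

Step 4 — unit eigenvector for λ_1: solve (Sigma - λ_1 I)v = 0. First row:
  (19 - 21.2268)·v_x + (5)·v_y = 0, i.e. (-2.2268)·v_x + (5)·v_y = 0,
  so v ∝ (b, λ_1 - a) = (5, 2.2268) = u.
  ||u|| = √((5)² + (2.2268)²) = √(29.9587) ≈ 5.4735,
  v_1 = u/||u|| ≈ (0.9135, 0.4068) (||v_1|| = 1).

λ_1 = 21.2268,  λ_2 = 7.7732;  v_1 ≈ (0.9135, 0.4068)


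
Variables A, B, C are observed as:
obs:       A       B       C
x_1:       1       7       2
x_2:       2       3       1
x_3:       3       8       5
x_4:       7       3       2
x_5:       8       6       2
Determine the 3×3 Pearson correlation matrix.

Step 1 — column means:
  mean(A) = (1 + 2 + 3 + 7 + 8) / 5 = 21/5 = 4.2
  mean(B) = (7 + 3 + 8 + 3 + 6) / 5 = 27/5 = 5.4
  mean(C) = (2 + 1 + 5 + 2 + 2) / 5 = 12/5 = 2.4

Step 2 — sample variances and covariances s[i,j] = (1/(n-1)) · Σ_k (x_{k,i} - mean_i) · (x_{k,j} - mean_j), with n-1 = 4:
  s[A,A] = ((-3.2)·(-3.2) + (-2.2)·(-2.2) + (-1.2)·(-1.2) + (2.8)·(2.8) + (3.8)·(3.8)) / 4 = 38.8/4 = 9.7
  s[A,B] = ((-3.2)·(1.6) + (-2.2)·(-2.4) + (-1.2)·(2.6) + (2.8)·(-2.4) + (3.8)·(0.6)) / 4 = -7.4/4 = -1.85
  s[A,C] = ((-3.2)·(-0.4) + (-2.2)·(-1.4) + (-1.2)·(2.6) + (2.8)·(-0.4) + (3.8)·(-0.4)) / 4 = -1.4/4 = -0.35
  s[B,B] = ((1.6)·(1.6) + (-2.4)·(-2.4) + (2.6)·(2.6) + (-2.4)·(-2.4) + (0.6)·(0.6)) / 4 = 21.2/4 = 5.3
  s[B,C] = ((1.6)·(-0.4) + (-2.4)·(-1.4) + (2.6)·(2.6) + (-2.4)·(-0.4) + (0.6)·(-0.4)) / 4 = 10.2/4 = 2.55
  s[C,C] = ((-0.4)·(-0.4) + (-1.4)·(-1.4) + (2.6)·(2.6) + (-0.4)·(-0.4) + (-0.4)·(-0.4)) / 4 = 9.2/4 = 2.3
  Sample standard deviations s_i = √(s[i,i]):
  s(A) = √(9.7) = 3.1145
  s(B) = √(5.3) = 2.3022
  s(C) = √(2.3) = 1.5166

Step 3 — r_{ij} = s_{ij} / (s_i · s_j):
  r[A,A] = 1 (diagonal).
  r[A,B] = -1.85 / (3.1145 · 2.3022) = -1.85 / 7.1701 = -0.258
  r[A,C] = -0.35 / (3.1145 · 1.5166) = -0.35 / 4.7233 = -0.0741
  r[B,B] = 1 (diagonal).
  r[B,C] = 2.55 / (2.3022 · 1.5166) = 2.55 / 3.4914 = 0.7304
  r[C,C] = 1 (diagonal).

R is symmetric with unit diagonal. Assembling:

R = [[1, -0.258, -0.0741],
 [-0.258, 1, 0.7304],
 [-0.0741, 0.7304, 1]]


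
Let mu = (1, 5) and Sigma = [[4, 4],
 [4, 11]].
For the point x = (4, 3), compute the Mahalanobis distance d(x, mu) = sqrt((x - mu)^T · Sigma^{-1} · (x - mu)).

Step 1 — centre the observation: (x - mu) = (3, -2).

Step 2 — invert Sigma. det(Sigma) = 4·11 - (4)² = 28.
  Sigma^{-1} = (1/det) · [[d, -b], [-b, a]] = [[0.3929, -0.1429],
 [-0.1429, 0.1429]].

Step 3 — form the quadratic (x - mu)^T · Sigma^{-1} · (x - mu):
  Sigma^{-1} · (x - mu) = (1.4643, -0.7143).
  (x - mu)^T · [Sigma^{-1} · (x - mu)] = (3)·(1.4643) + (-2)·(-0.7143) = 5.8214.

Step 4 — take square root: d = √(5.8214) ≈ 2.4128.

d(x, mu) = √(5.8214) ≈ 2.4128


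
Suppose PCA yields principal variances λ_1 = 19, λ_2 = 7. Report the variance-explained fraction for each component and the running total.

Step 1 — total variance = trace(Sigma) = Σ λ_i = 19 + 7 = 26.

Step 2 — fraction explained by component i = λ_i / Σ λ:
  PC1: 19/26 = 0.7308
  PC2: 7/26 = 0.2692

Step 3 — cumulative fraction after k components = (λ_1 + ... + λ_k) / Σ λ:
  k = 1: 19/26 = 0.7308
  k = 2: (19 + 7)/26 = 26/26 = 1

Summary (fraction, with percent):

explained: PC1 0.7308 (73.08%), PC2 0.2692 (26.92%);  cumulative: 0.7308, 1


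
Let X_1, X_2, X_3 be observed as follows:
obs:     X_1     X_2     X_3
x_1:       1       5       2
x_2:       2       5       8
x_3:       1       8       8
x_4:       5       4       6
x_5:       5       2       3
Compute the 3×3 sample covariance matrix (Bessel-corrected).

Step 1 — column means:
  mean(X_1) = (1 + 2 + 1 + 5 + 5) / 5 = 14/5 = 2.8
  mean(X_2) = (5 + 5 + 8 + 4 + 2) / 5 = 24/5 = 4.8
  mean(X_3) = (2 + 8 + 8 + 6 + 3) / 5 = 27/5 = 5.4

Step 2 — sample covariance S[i,j] = (1/(n-1)) · Σ_k (x_{k,i} - mean_i) · (x_{k,j} - mean_j), with n-1 = 4.
  S[X_1,X_1] = ((-1.8)·(-1.8) + (-0.8)·(-0.8) + (-1.8)·(-1.8) + (2.2)·(2.2) + (2.2)·(2.2)) / 4 = 16.8/4 = 4.2
  S[X_1,X_2] = ((-1.8)·(0.2) + (-0.8)·(0.2) + (-1.8)·(3.2) + (2.2)·(-0.8) + (2.2)·(-2.8)) / 4 = -14.2/4 = -3.55
  S[X_1,X_3] = ((-1.8)·(-3.4) + (-0.8)·(2.6) + (-1.8)·(2.6) + (2.2)·(0.6) + (2.2)·(-2.4)) / 4 = -4.6/4 = -1.15
  S[X_2,X_2] = ((0.2)·(0.2) + (0.2)·(0.2) + (3.2)·(3.2) + (-0.8)·(-0.8) + (-2.8)·(-2.8)) / 4 = 18.8/4 = 4.7
  S[X_2,X_3] = ((0.2)·(-3.4) + (0.2)·(2.6) + (3.2)·(2.6) + (-0.8)·(0.6) + (-2.8)·(-2.4)) / 4 = 14.4/4 = 3.6
  S[X_3,X_3] = ((-3.4)·(-3.4) + (2.6)·(2.6) + (2.6)·(2.6) + (0.6)·(0.6) + (-2.4)·(-2.4)) / 4 = 31.2/4 = 7.8

S is symmetric (S[j,i] = S[i,j]). Assembling:

S = [[4.2, -3.55, -1.15],
 [-3.55, 4.7, 3.6],
 [-1.15, 3.6, 7.8]]


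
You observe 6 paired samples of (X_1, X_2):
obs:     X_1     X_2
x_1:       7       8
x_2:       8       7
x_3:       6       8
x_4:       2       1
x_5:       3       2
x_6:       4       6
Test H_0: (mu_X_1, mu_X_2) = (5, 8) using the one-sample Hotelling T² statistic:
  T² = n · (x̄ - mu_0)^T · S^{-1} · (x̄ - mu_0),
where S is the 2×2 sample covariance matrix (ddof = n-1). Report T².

Step 1 — sample mean vector:
  mean(X_1) = (7 + 8 + 6 + 2 + 3 + 4) / 6 = 30/6 = 5
  mean(X_2) = (8 + 7 + 8 + 1 + 2 + 6) / 6 = 32/6 = 5.3333
  x̄ = (5, 5.3333),  deviation x̄ - mu_0 = (5, 5.3333) - (5, 8) = (0, -2.6667).

Step 2 — sample covariance matrix, S[i,j] = (1/(n-1)) · Σ_k (x_{k,i} - mean_i) · (x_{k,j} - mean_j), divisor n-1 = 5:
  S[X_1,X_1] = ((2)·(2) + (3)·(3) + (1)·(1) + (-3)·(-3) + (-2)·(-2) + (-1)·(-1)) / 5 = 28/5 = 5.6
  S[X_1,X_2] = ((2)·(2.6667) + (3)·(1.6667) + (1)·(2.6667) + (-3)·(-4.3333) + (-2)·(-3.3333) + (-1)·(0.6667)) / 5 = 32/5 = 6.4
  S[X_2,X_2] = ((2.6667)·(2.6667) + (1.6667)·(1.6667) + (2.6667)·(2.6667) + (-4.3333)·(-4.3333) + (-3.3333)·(-3.3333) + (0.6667)·(0.6667)) / 5 = 47.3333/5 = 9.4667
  S = [[5.6, 6.4],
 [6.4, 9.4667]].

Step 3 — invert S. det(S) = 5.6·9.4667 - (6.4)² = 12.0533.
  S^{-1} = (1/det) · [[d, -b], [-b, a]] = [[0.7854, -0.531],
 [-0.531, 0.4646]].

Step 4 — quadratic form (x̄ - mu_0)^T · S^{-1} · (x̄ - mu_0):
  S^{-1} · (x̄ - mu_0) = (1.4159, -1.2389),
  (x̄ - mu_0)^T · [...] = (0)·(1.4159) + (-2.6667)·(-1.2389) = 3.3038.

Step 5 — scale by n: T² = 6 · 3.3038 = 19.823.

T² ≈ 19.823


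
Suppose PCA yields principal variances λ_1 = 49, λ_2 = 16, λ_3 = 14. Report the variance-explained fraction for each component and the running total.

Step 1 — total variance = trace(Sigma) = Σ λ_i = 49 + 16 + 14 = 79.

Step 2 — fraction explained by component i = λ_i / Σ λ:
  PC1: 49/79 = 0.6203
  PC2: 16/79 = 0.2025
  PC3: 14/79 = 0.1772

Step 3 — cumulative fraction after k components = (λ_1 + ... + λ_k) / Σ λ:
  k = 1: 49/79 = 0.6203
  k = 2: (49 + 16)/79 = 65/79 = 0.8228
  k = 3: (49 + 16 + 14)/79 = 79/79 = 1

Summary (fraction, with percent):

explained: PC1 0.6203 (62.03%), PC2 0.2025 (20.25%), PC3 0.1772 (17.72%);  cumulative: 0.6203, 0.8228, 1


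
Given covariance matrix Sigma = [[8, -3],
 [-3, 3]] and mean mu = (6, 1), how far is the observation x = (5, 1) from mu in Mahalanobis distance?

Step 1 — centre the observation: (x - mu) = (-1, 0).

Step 2 — invert Sigma. det(Sigma) = 8·3 - (-3)² = 15.
  Sigma^{-1} = (1/det) · [[d, -b], [-b, a]] = [[0.2, 0.2],
 [0.2, 0.5333]].

Step 3 — form the quadratic (x - mu)^T · Sigma^{-1} · (x - mu):
  Sigma^{-1} · (x - mu) = (-0.2, -0.2).
  (x - mu)^T · [Sigma^{-1} · (x - mu)] = (-1)·(-0.2) + (0)·(-0.2) = 0.2.

Step 4 — take square root: d = √(0.2) ≈ 0.4472.

d(x, mu) = √(0.2) ≈ 0.4472


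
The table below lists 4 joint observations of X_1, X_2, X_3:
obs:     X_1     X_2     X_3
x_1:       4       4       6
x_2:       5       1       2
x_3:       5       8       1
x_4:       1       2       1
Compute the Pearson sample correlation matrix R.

Step 1 — column means:
  mean(X_1) = (4 + 5 + 5 + 1) / 4 = 15/4 = 3.75
  mean(X_2) = (4 + 1 + 8 + 2) / 4 = 15/4 = 3.75
  mean(X_3) = (6 + 2 + 1 + 1) / 4 = 10/4 = 2.5

Step 2 — sample variances and covariances s[i,j] = (1/(n-1)) · Σ_k (x_{k,i} - mean_i) · (x_{k,j} - mean_j), with n-1 = 3:
  s[X_1,X_1] = ((0.25)·(0.25) + (1.25)·(1.25) + (1.25)·(1.25) + (-2.75)·(-2.75)) / 3 = 10.75/3 = 3.5833
  s[X_1,X_2] = ((0.25)·(0.25) + (1.25)·(-2.75) + (1.25)·(4.25) + (-2.75)·(-1.75)) / 3 = 6.75/3 = 2.25
  s[X_1,X_3] = ((0.25)·(3.5) + (1.25)·(-0.5) + (1.25)·(-1.5) + (-2.75)·(-1.5)) / 3 = 2.5/3 = 0.8333
  s[X_2,X_2] = ((0.25)·(0.25) + (-2.75)·(-2.75) + (4.25)·(4.25) + (-1.75)·(-1.75)) / 3 = 28.75/3 = 9.5833
  s[X_2,X_3] = ((0.25)·(3.5) + (-2.75)·(-0.5) + (4.25)·(-1.5) + (-1.75)·(-1.5)) / 3 = -1.5/3 = -0.5
  s[X_3,X_3] = ((3.5)·(3.5) + (-0.5)·(-0.5) + (-1.5)·(-1.5) + (-1.5)·(-1.5)) / 3 = 17/3 = 5.6667
  Sample standard deviations s_i = √(s[i,i]):
  s(X_1) = √(3.5833) = 1.893
  s(X_2) = √(9.5833) = 3.0957
  s(X_3) = √(5.6667) = 2.3805

Step 3 — r_{ij} = s_{ij} / (s_i · s_j):
  r[X_1,X_1] = 1 (diagonal).
  r[X_1,X_2] = 2.25 / (1.893 · 3.0957) = 2.25 / 5.8601 = 0.384
  r[X_1,X_3] = 0.8333 / (1.893 · 2.3805) = 0.8333 / 4.5062 = 0.1849
  r[X_2,X_2] = 1 (diagonal).
  r[X_2,X_3] = -0.5 / (3.0957 · 2.3805) = -0.5 / 7.3692 = -0.0678
  r[X_3,X_3] = 1 (diagonal).

R is symmetric with unit diagonal. Assembling:

R = [[1, 0.384, 0.1849],
 [0.384, 1, -0.0678],
 [0.1849, -0.0678, 1]]


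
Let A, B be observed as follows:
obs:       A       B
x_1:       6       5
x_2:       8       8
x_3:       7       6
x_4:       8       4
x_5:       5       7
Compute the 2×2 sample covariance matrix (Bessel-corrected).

Step 1 — column means:
  mean(A) = (6 + 8 + 7 + 8 + 5) / 5 = 34/5 = 6.8
  mean(B) = (5 + 8 + 6 + 4 + 7) / 5 = 30/5 = 6

Step 2 — sample covariance S[i,j] = (1/(n-1)) · Σ_k (x_{k,i} - mean_i) · (x_{k,j} - mean_j), with n-1 = 4.
  S[A,A] = ((-0.8)·(-0.8) + (1.2)·(1.2) + (0.2)·(0.2) + (1.2)·(1.2) + (-1.8)·(-1.8)) / 4 = 6.8/4 = 1.7
  S[A,B] = ((-0.8)·(-1) + (1.2)·(2) + (0.2)·(0) + (1.2)·(-2) + (-1.8)·(1)) / 4 = -1/4 = -0.25
  S[B,B] = ((-1)·(-1) + (2)·(2) + (0)·(0) + (-2)·(-2) + (1)·(1)) / 4 = 10/4 = 2.5

S is symmetric (S[j,i] = S[i,j]). Assembling:

S = [[1.7, -0.25],
 [-0.25, 2.5]]


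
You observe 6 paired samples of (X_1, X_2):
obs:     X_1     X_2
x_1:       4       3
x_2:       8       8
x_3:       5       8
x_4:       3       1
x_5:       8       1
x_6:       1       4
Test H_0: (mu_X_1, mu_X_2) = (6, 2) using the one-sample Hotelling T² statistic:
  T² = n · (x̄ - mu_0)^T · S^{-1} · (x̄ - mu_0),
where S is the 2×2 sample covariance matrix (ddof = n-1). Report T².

Step 1 — sample mean vector:
  mean(X_1) = (4 + 8 + 5 + 3 + 8 + 1) / 6 = 29/6 = 4.8333
  mean(X_2) = (3 + 8 + 8 + 1 + 1 + 4) / 6 = 25/6 = 4.1667
  x̄ = (4.8333, 4.1667),  deviation x̄ - mu_0 = (4.8333, 4.1667) - (6, 2) = (-1.1667, 2.1667).

Step 2 — sample covariance matrix, S[i,j] = (1/(n-1)) · Σ_k (x_{k,i} - mean_i) · (x_{k,j} - mean_j), divisor n-1 = 5:
  S[X_1,X_1] = ((-0.8333)·(-0.8333) + (3.1667)·(3.1667) + (0.1667)·(0.1667) + (-1.8333)·(-1.8333) + (3.1667)·(3.1667) + (-3.8333)·(-3.8333)) / 5 = 38.8333/5 = 7.7667
  S[X_1,X_2] = ((-0.8333)·(-1.1667) + (3.1667)·(3.8333) + (0.1667)·(3.8333) + (-1.8333)·(-3.1667) + (3.1667)·(-3.1667) + (-3.8333)·(-0.1667)) / 5 = 10.1667/5 = 2.0333
  S[X_2,X_2] = ((-1.1667)·(-1.1667) + (3.8333)·(3.8333) + (3.8333)·(3.8333) + (-3.1667)·(-3.1667) + (-3.1667)·(-3.1667) + (-0.1667)·(-0.1667)) / 5 = 50.8333/5 = 10.1667
  S = [[7.7667, 2.0333],
 [2.0333, 10.1667]].

Step 3 — invert S. det(S) = 7.7667·10.1667 - (2.0333)² = 74.8267.
  S^{-1} = (1/det) · [[d, -b], [-b, a]] = [[0.1359, -0.0272],
 [-0.0272, 0.1038]].

Step 4 — quadratic form (x̄ - mu_0)^T · S^{-1} · (x̄ - mu_0):
  S^{-1} · (x̄ - mu_0) = (-0.2174, 0.2566),
  (x̄ - mu_0)^T · [...] = (-1.1667)·(-0.2174) + (2.1667)·(0.2566) = 0.8096.

Step 5 — scale by n: T² = 6 · 0.8096 = 4.8574.

T² ≈ 4.8574


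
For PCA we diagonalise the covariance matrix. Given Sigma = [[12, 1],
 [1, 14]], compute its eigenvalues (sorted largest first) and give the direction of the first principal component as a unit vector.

Step 1 — characteristic polynomial of 2×2 Sigma:
  det(Sigma - λI) = λ² - trace · λ + det = 0.
  trace = 12 + 14 = 26, det = 12·14 - (1)² = 167.
Step 2 — discriminant:
  Δ = trace² - 4·det = 676 - 668 = 8.
Step 3 — eigenvalues:
  λ = (trace ± √Δ)/2 = (26 ± 2.8284)/2,
  λ_1 = 14.4142,  λ_2 = 11.5858.

Step 4 — unit eigenvector for λ_1: solve (Sigma - λ_1 I)v = 0. First row:
  (12 - 14.4142)·v_x + (1)·v_y = 0, i.e. (-2.4142)·v_x + (1)·v_y = 0,
  so v ∝ (b, λ_1 - a) = (1, 2.4142) = u.
  ||u|| = √((1)² + (2.4142)²) = √(6.8284) ≈ 2.6131,
  v_1 = u/||u|| ≈ (0.3827, 0.9239) (||v_1|| = 1).

λ_1 = 14.4142,  λ_2 = 11.5858;  v_1 ≈ (0.3827, 0.9239)


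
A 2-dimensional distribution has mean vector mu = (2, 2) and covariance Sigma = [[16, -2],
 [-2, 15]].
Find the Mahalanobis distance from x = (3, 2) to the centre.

Step 1 — centre the observation: (x - mu) = (1, 0).

Step 2 — invert Sigma. det(Sigma) = 16·15 - (-2)² = 236.
  Sigma^{-1} = (1/det) · [[d, -b], [-b, a]] = [[0.0636, 0.0085],
 [0.0085, 0.0678]].

Step 3 — form the quadratic (x - mu)^T · Sigma^{-1} · (x - mu):
  Sigma^{-1} · (x - mu) = (0.0636, 0.0085).
  (x - mu)^T · [Sigma^{-1} · (x - mu)] = (1)·(0.0636) + (0)·(0.0085) = 0.0636.

Step 4 — take square root: d = √(0.0636) ≈ 0.2521.

d(x, mu) = √(0.0636) ≈ 0.2521


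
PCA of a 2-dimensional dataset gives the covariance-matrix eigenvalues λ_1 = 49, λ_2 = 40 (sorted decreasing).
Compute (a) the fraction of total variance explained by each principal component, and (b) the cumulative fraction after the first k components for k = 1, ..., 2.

Step 1 — total variance = trace(Sigma) = Σ λ_i = 49 + 40 = 89.

Step 2 — fraction explained by component i = λ_i / Σ λ:
  PC1: 49/89 = 0.5506
  PC2: 40/89 = 0.4494

Step 3 — cumulative fraction after k components = (λ_1 + ... + λ_k) / Σ λ:
  k = 1: 49/89 = 0.5506
  k = 2: (49 + 40)/89 = 89/89 = 1

Summary (fraction, with percent):

explained: PC1 0.5506 (55.06%), PC2 0.4494 (44.94%);  cumulative: 0.5506, 1


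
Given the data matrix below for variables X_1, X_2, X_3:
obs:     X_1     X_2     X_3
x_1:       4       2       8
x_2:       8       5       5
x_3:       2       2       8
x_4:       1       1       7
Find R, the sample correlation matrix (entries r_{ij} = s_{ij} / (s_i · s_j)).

Step 1 — column means:
  mean(X_1) = (4 + 8 + 2 + 1) / 4 = 15/4 = 3.75
  mean(X_2) = (2 + 5 + 2 + 1) / 4 = 10/4 = 2.5
  mean(X_3) = (8 + 5 + 8 + 7) / 4 = 28/4 = 7

Step 2 — sample variances and covariances s[i,j] = (1/(n-1)) · Σ_k (x_{k,i} - mean_i) · (x_{k,j} - mean_j), with n-1 = 3:
  s[X_1,X_1] = ((0.25)·(0.25) + (4.25)·(4.25) + (-1.75)·(-1.75) + (-2.75)·(-2.75)) / 3 = 28.75/3 = 9.5833
  s[X_1,X_2] = ((0.25)·(-0.5) + (4.25)·(2.5) + (-1.75)·(-0.5) + (-2.75)·(-1.5)) / 3 = 15.5/3 = 5.1667
  s[X_1,X_3] = ((0.25)·(1) + (4.25)·(-2) + (-1.75)·(1) + (-2.75)·(0)) / 3 = -10/3 = -3.3333
  s[X_2,X_2] = ((-0.5)·(-0.5) + (2.5)·(2.5) + (-0.5)·(-0.5) + (-1.5)·(-1.5)) / 3 = 9/3 = 3
  s[X_2,X_3] = ((-0.5)·(1) + (2.5)·(-2) + (-0.5)·(1) + (-1.5)·(0)) / 3 = -6/3 = -2
  s[X_3,X_3] = ((1)·(1) + (-2)·(-2) + (1)·(1) + (0)·(0)) / 3 = 6/3 = 2
  Sample standard deviations s_i = √(s[i,i]):
  s(X_1) = √(9.5833) = 3.0957
  s(X_2) = √(3) = 1.7321
  s(X_3) = √(2) = 1.4142

Step 3 — r_{ij} = s_{ij} / (s_i · s_j):
  r[X_1,X_1] = 1 (diagonal).
  r[X_1,X_2] = 5.1667 / (3.0957 · 1.7321) = 5.1667 / 5.3619 = 0.9636
  r[X_1,X_3] = -3.3333 / (3.0957 · 1.4142) = -3.3333 / 4.378 = -0.7614
  r[X_2,X_2] = 1 (diagonal).
  r[X_2,X_3] = -2 / (1.7321 · 1.4142) = -2 / 2.4495 = -0.8165
  r[X_3,X_3] = 1 (diagonal).

R is symmetric with unit diagonal. Assembling:

R = [[1, 0.9636, -0.7614],
 [0.9636, 1, -0.8165],
 [-0.7614, -0.8165, 1]]


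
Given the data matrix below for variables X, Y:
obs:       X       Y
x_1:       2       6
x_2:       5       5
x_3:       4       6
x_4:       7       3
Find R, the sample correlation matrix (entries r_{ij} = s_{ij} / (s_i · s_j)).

Step 1 — column means:
  mean(X) = (2 + 5 + 4 + 7) / 4 = 18/4 = 4.5
  mean(Y) = (6 + 5 + 6 + 3) / 4 = 20/4 = 5

Step 2 — sample variances and covariances s[i,j] = (1/(n-1)) · Σ_k (x_{k,i} - mean_i) · (x_{k,j} - mean_j), with n-1 = 3:
  s[X,X] = ((-2.5)·(-2.5) + (0.5)·(0.5) + (-0.5)·(-0.5) + (2.5)·(2.5)) / 3 = 13/3 = 4.3333
  s[X,Y] = ((-2.5)·(1) + (0.5)·(0) + (-0.5)·(1) + (2.5)·(-2)) / 3 = -8/3 = -2.6667
  s[Y,Y] = ((1)·(1) + (0)·(0) + (1)·(1) + (-2)·(-2)) / 3 = 6/3 = 2
  Sample standard deviations s_i = √(s[i,i]):
  s(X) = √(4.3333) = 2.0817
  s(Y) = √(2) = 1.4142

Step 3 — r_{ij} = s_{ij} / (s_i · s_j):
  r[X,X] = 1 (diagonal).
  r[X,Y] = -2.6667 / (2.0817 · 1.4142) = -2.6667 / 2.9439 = -0.9058
  r[Y,Y] = 1 (diagonal).

R is symmetric with unit diagonal. Assembling:

R = [[1, -0.9058],
 [-0.9058, 1]]


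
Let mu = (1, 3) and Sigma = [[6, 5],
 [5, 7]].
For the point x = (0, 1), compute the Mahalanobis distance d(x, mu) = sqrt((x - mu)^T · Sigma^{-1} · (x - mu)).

Step 1 — centre the observation: (x - mu) = (-1, -2).

Step 2 — invert Sigma. det(Sigma) = 6·7 - (5)² = 17.
  Sigma^{-1} = (1/det) · [[d, -b], [-b, a]] = [[0.4118, -0.2941],
 [-0.2941, 0.3529]].

Step 3 — form the quadratic (x - mu)^T · Sigma^{-1} · (x - mu):
  Sigma^{-1} · (x - mu) = (0.1765, -0.4118).
  (x - mu)^T · [Sigma^{-1} · (x - mu)] = (-1)·(0.1765) + (-2)·(-0.4118) = 0.6471.

Step 4 — take square root: d = √(0.6471) ≈ 0.8044.

d(x, mu) = √(0.6471) ≈ 0.8044


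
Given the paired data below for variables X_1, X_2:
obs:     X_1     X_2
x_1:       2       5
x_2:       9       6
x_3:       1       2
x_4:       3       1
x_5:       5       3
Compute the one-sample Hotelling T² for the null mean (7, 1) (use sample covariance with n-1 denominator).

Step 1 — sample mean vector:
  mean(X_1) = (2 + 9 + 1 + 3 + 5) / 5 = 20/5 = 4
  mean(X_2) = (5 + 6 + 2 + 1 + 3) / 5 = 17/5 = 3.4
  x̄ = (4, 3.4),  deviation x̄ - mu_0 = (4, 3.4) - (7, 1) = (-3, 2.4).

Step 2 — sample covariance matrix, S[i,j] = (1/(n-1)) · Σ_k (x_{k,i} - mean_i) · (x_{k,j} - mean_j), divisor n-1 = 4:
  S[X_1,X_1] = ((-2)·(-2) + (5)·(5) + (-3)·(-3) + (-1)·(-1) + (1)·(1)) / 4 = 40/4 = 10
  S[X_1,X_2] = ((-2)·(1.6) + (5)·(2.6) + (-3)·(-1.4) + (-1)·(-2.4) + (1)·(-0.4)) / 4 = 16/4 = 4
  S[X_2,X_2] = ((1.6)·(1.6) + (2.6)·(2.6) + (-1.4)·(-1.4) + (-2.4)·(-2.4) + (-0.4)·(-0.4)) / 4 = 17.2/4 = 4.3
  S = [[10, 4],
 [4, 4.3]].

Step 3 — invert S. det(S) = 10·4.3 - (4)² = 27.
  S^{-1} = (1/det) · [[d, -b], [-b, a]] = [[0.1593, -0.1481],
 [-0.1481, 0.3704]].

Step 4 — quadratic form (x̄ - mu_0)^T · S^{-1} · (x̄ - mu_0):
  S^{-1} · (x̄ - mu_0) = (-0.8333, 1.3333),
  (x̄ - mu_0)^T · [...] = (-3)·(-0.8333) + (2.4)·(1.3333) = 5.7.

Step 5 — scale by n: T² = 5 · 5.7 = 28.5.

T² ≈ 28.5


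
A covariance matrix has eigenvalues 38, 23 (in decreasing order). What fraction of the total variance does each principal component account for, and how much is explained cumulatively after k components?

Step 1 — total variance = trace(Sigma) = Σ λ_i = 38 + 23 = 61.

Step 2 — fraction explained by component i = λ_i / Σ λ:
  PC1: 38/61 = 0.623
  PC2: 23/61 = 0.377

Step 3 — cumulative fraction after k components = (λ_1 + ... + λ_k) / Σ λ:
  k = 1: 38/61 = 0.623
  k = 2: (38 + 23)/61 = 61/61 = 1

Summary (fraction, with percent):

explained: PC1 0.623 (62.3%), PC2 0.377 (37.7%);  cumulative: 0.623, 1


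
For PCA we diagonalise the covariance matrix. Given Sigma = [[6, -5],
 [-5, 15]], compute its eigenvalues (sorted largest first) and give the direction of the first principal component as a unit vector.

Step 1 — characteristic polynomial of 2×2 Sigma:
  det(Sigma - λI) = λ² - trace · λ + det = 0.
  trace = 6 + 15 = 21, det = 6·15 - (-5)² = 65.
Step 2 — discriminant:
  Δ = trace² - 4·det = 441 - 260 = 181.
Step 3 — eigenvalues:
  λ = (trace ± √Δ)/2 = (21 ± 13.4536)/2,
  λ_1 = 17.2268,  λ_2 = 3.7732.

Step 4 — unit eigenvector for λ_1: solve (Sigma - λ_1 I)v = 0. First row:
  (6 - 17.2268)·v_x + (-5)·v_y = 0, i.e. (-11.2268)·v_x + (-5)·v_y = 0,
  so v ∝ (b, λ_1 - a) = (-5, 11.2268); multiply by -1 so the first entry is positive: u = (5, -11.2268).
  ||u|| = √((5)² + (-11.2268)²) = √(151.0413) ≈ 12.2899,
  v_1 = u/||u|| ≈ (0.4068, -0.9135) (||v_1|| = 1).

λ_1 = 17.2268,  λ_2 = 3.7732;  v_1 ≈ (0.4068, -0.9135)


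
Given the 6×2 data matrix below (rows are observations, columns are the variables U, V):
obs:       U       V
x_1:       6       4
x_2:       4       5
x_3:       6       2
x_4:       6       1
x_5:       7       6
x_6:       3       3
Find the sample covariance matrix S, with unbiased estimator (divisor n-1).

Step 1 — column means:
  mean(U) = (6 + 4 + 6 + 6 + 7 + 3) / 6 = 32/6 = 5.3333
  mean(V) = (4 + 5 + 2 + 1 + 6 + 3) / 6 = 21/6 = 3.5

Step 2 — sample covariance S[i,j] = (1/(n-1)) · Σ_k (x_{k,i} - mean_i) · (x_{k,j} - mean_j), with n-1 = 5.
  S[U,U] = ((0.6667)·(0.6667) + (-1.3333)·(-1.3333) + (0.6667)·(0.6667) + (0.6667)·(0.6667) + (1.6667)·(1.6667) + (-2.3333)·(-2.3333)) / 5 = 11.3333/5 = 2.2667
  S[U,V] = ((0.6667)·(0.5) + (-1.3333)·(1.5) + (0.6667)·(-1.5) + (0.6667)·(-2.5) + (1.6667)·(2.5) + (-2.3333)·(-0.5)) / 5 = 1/5 = 0.2
  S[V,V] = ((0.5)·(0.5) + (1.5)·(1.5) + (-1.5)·(-1.5) + (-2.5)·(-2.5) + (2.5)·(2.5) + (-0.5)·(-0.5)) / 5 = 17.5/5 = 3.5

S is symmetric (S[j,i] = S[i,j]). Assembling:

S = [[2.2667, 0.2],
 [0.2, 3.5]]


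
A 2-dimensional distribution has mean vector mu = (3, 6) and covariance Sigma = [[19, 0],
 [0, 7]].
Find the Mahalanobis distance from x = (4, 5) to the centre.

Step 1 — centre the observation: (x - mu) = (1, -1).

Step 2 — invert Sigma. det(Sigma) = 19·7 - (0)² = 133.
  Sigma^{-1} = (1/det) · [[d, -b], [-b, a]] = [[0.0526, 0],
 [0, 0.1429]].

Step 3 — form the quadratic (x - mu)^T · Sigma^{-1} · (x - mu):
  Sigma^{-1} · (x - mu) = (0.0526, -0.1429).
  (x - mu)^T · [Sigma^{-1} · (x - mu)] = (1)·(0.0526) + (-1)·(-0.1429) = 0.1955.

Step 4 — take square root: d = √(0.1955) ≈ 0.4421.

d(x, mu) = √(0.1955) ≈ 0.4421


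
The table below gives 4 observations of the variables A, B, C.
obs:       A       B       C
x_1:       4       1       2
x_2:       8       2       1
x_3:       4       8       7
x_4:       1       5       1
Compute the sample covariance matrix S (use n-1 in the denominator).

Step 1 — column means:
  mean(A) = (4 + 8 + 4 + 1) / 4 = 17/4 = 4.25
  mean(B) = (1 + 2 + 8 + 5) / 4 = 16/4 = 4
  mean(C) = (2 + 1 + 7 + 1) / 4 = 11/4 = 2.75

Step 2 — sample covariance S[i,j] = (1/(n-1)) · Σ_k (x_{k,i} - mean_i) · (x_{k,j} - mean_j), with n-1 = 3.
  S[A,A] = ((-0.25)·(-0.25) + (3.75)·(3.75) + (-0.25)·(-0.25) + (-3.25)·(-3.25)) / 3 = 24.75/3 = 8.25
  S[A,B] = ((-0.25)·(-3) + (3.75)·(-2) + (-0.25)·(4) + (-3.25)·(1)) / 3 = -11/3 = -3.6667
  S[A,C] = ((-0.25)·(-0.75) + (3.75)·(-1.75) + (-0.25)·(4.25) + (-3.25)·(-1.75)) / 3 = -1.75/3 = -0.5833
  S[B,B] = ((-3)·(-3) + (-2)·(-2) + (4)·(4) + (1)·(1)) / 3 = 30/3 = 10
  S[B,C] = ((-3)·(-0.75) + (-2)·(-1.75) + (4)·(4.25) + (1)·(-1.75)) / 3 = 21/3 = 7
  S[C,C] = ((-0.75)·(-0.75) + (-1.75)·(-1.75) + (4.25)·(4.25) + (-1.75)·(-1.75)) / 3 = 24.75/3 = 8.25

S is symmetric (S[j,i] = S[i,j]). Assembling:

S = [[8.25, -3.6667, -0.5833],
 [-3.6667, 10, 7],
 [-0.5833, 7, 8.25]]
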